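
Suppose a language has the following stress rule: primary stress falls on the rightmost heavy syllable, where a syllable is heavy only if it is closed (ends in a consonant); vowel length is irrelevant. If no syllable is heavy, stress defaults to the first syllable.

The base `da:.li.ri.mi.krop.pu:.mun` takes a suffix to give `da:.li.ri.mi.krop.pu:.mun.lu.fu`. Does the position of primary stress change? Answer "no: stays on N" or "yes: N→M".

no: stays on 7

Base `da:.li.ri.mi.krop.pu:.mun` (7 syllables):
  Weights: 1 da: L, 2 li L, 3 ri L, 4 mi L, 5 krop H, 6 pu: L, 7 mun H.
  Heavy syllables in the domain: 5, 7. The rightmost is syllable 7 (mun).
  → primary stress on syllable 7.
Suffixed `da:.li.ri.mi.krop.pu:.mun.lu.fu` (9 syllables):
  Weights: 1 da: L, 2 li L, 3 ri L, 4 mi L, 5 krop H, 6 pu: L, 7 mun H, 8 lu L, 9 fu L.
  Heavy syllables in the domain: 5, 7. The rightmost is syllable 7 (mun).
  → primary stress on syllable 7.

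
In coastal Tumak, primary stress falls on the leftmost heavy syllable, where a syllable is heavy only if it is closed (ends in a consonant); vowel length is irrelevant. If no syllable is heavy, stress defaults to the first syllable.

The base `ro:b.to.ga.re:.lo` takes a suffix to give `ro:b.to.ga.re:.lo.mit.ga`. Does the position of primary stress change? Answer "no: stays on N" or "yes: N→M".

no: stays on 1

Base `ro:b.to.ga.re:.lo` (5 syllables):
  Weights: 1 ro:b H, 2 to L, 3 ga L, 4 re: L, 5 lo L.
  Heavy syllables in the domain: 1. The leftmost is syllable 1 (ro:b).
  → primary stress on syllable 1.
Suffixed `ro:b.to.ga.re:.lo.mit.ga` (7 syllables):
  Weights: 1 ro:b H, 2 to L, 3 ga L, 4 re: L, 5 lo L, 6 mit H, 7 ga L.
  Heavy syllables in the domain: 1, 6. The leftmost is syllable 1 (ro:b).
  → primary stress on syllable 1.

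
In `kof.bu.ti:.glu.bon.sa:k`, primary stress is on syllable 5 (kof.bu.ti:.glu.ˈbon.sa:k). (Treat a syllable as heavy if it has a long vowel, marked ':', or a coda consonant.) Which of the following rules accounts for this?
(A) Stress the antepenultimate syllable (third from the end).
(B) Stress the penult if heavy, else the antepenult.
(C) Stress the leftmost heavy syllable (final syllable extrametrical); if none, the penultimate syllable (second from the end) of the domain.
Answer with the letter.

Rule A → syllable 4 (observed: 5).
Rule B → syllable 5 ✓.
Rule C → syllable 1 (observed: 5).

B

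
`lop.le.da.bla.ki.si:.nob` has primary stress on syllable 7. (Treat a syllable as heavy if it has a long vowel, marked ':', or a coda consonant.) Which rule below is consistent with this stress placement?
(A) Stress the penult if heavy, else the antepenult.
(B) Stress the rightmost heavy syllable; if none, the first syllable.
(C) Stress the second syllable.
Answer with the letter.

B

Rule A → syllable 6 (observed: 7).
Rule B → syllable 7 ✓.
Rule C → syllable 2 (observed: 7).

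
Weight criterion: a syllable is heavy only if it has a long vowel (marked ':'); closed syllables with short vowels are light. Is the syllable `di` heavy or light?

`di`: short vowel, open (no coda). Short vowel → light.

light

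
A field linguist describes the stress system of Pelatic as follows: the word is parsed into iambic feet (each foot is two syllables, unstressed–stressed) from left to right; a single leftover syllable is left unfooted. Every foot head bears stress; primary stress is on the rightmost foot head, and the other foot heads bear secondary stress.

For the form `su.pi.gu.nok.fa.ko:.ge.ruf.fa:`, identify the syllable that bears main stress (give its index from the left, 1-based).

Parse left to right into iambic (σˈσ) feet: (su.ˈpi) (gu.ˈnok) (fa.ˈko:) (ge.ˈruf) fa:. Syllable 9 is left unfooted.
Foot heads (stressed positions): 2, 4, 6, 8.
End Rule Rightmost: primary stress on the rightmost head = syllable 8.
Primary stress: syllable 8 → su.pi.gu.nok.fa.ko:.ge.ˈruf.fa:.

8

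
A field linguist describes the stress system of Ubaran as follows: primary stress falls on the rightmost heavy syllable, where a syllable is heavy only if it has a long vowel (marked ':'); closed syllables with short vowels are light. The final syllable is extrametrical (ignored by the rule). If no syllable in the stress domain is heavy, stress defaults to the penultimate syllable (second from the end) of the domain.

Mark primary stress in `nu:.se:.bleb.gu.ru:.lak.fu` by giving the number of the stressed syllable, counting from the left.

The final syllable (7, fu) is extrametrical; the stress domain is syllables 1–6.
Weights: 1 nu: H, 2 se: H, 3 bleb L, 4 gu L, 5 ru: H, 6 lak L.
Heavy syllables in the domain: 1, 2, 5. The rightmost is syllable 5 (ru:).
Primary stress: syllable 5 → nu:.se:.bleb.gu.ˈru:.lak.fu.

5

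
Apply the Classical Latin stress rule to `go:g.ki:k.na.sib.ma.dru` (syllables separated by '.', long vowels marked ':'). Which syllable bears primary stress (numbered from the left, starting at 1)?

4

Classical Latin: stress the penult if heavy (long vowel or closed), else the antepenult.
Weights: 4 sib H, 5 ma L, 6 dru L.
The penult (syllable 5, ma) is light, so stress falls on the antepenult (syllable 4, sib).
Stress on syllable 4: go:g.ki:k.na.ˈsib.ma.dru.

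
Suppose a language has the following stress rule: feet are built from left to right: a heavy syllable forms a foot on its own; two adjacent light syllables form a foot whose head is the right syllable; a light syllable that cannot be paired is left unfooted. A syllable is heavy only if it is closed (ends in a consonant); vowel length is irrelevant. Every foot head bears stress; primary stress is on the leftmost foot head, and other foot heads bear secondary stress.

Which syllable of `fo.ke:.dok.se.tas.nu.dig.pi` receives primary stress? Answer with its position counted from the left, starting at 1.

2

Weights: 1 fo L, 2 ke: L, 3 dok H, 4 se L, 5 tas H, 6 nu L, 7 dig H, 8 pi L.
Parse left to right (heavy = foot alone; LL = one foot; stranded L unfooted): (fo.ˈke:) (ˈdok) se (ˈtas) nu (ˈdig) pi.
Foot heads: 2, 3, 5, 7.
Primary stress on the leftmost head = syllable 2.
Primary stress: syllable 2 → fo.ˈke:.dok.se.tas.nu.dig.pi.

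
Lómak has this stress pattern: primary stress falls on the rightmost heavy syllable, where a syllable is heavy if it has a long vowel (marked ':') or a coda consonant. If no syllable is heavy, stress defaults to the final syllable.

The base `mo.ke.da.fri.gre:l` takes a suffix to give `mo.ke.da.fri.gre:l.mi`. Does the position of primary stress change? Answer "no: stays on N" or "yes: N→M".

Base `mo.ke.da.fri.gre:l` (5 syllables):
  Weights: 1 mo L, 2 ke L, 3 da L, 4 fri L, 5 gre:l H.
  Heavy syllables in the domain: 5. The rightmost is syllable 5 (gre:l).
  → primary stress on syllable 5.
Suffixed `mo.ke.da.fri.gre:l.mi` (6 syllables):
  Weights: 1 mo L, 2 ke L, 3 da L, 4 fri L, 5 gre:l H, 6 mi L.
  Heavy syllables in the domain: 5. The rightmost is syllable 5 (gre:l).
  → primary stress on syllable 5.

no: stays on 5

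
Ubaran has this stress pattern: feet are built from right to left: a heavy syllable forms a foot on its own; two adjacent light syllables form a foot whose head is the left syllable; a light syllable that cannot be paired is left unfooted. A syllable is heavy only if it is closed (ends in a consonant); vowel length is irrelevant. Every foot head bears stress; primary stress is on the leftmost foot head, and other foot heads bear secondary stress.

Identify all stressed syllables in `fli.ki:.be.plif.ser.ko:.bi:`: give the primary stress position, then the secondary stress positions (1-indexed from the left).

Weights: 1 fli L, 2 ki: L, 3 be L, 4 plif H, 5 ser H, 6 ko: L, 7 bi: L.
Parse right to left (heavy = foot alone; LL = one foot; stranded L unfooted): fli (ˈki:.be) (ˈplif) (ˈser) (ˈko:.bi:).
Foot heads: 2, 4, 5, 6.
Primary stress on the leftmost head = syllable 2.
Secondary stress on 4, 5, 6: fli.ˈki:.be.ˌplif.ˌser.ˌko:.bi:.

primary 2, secondary 4, 5, 6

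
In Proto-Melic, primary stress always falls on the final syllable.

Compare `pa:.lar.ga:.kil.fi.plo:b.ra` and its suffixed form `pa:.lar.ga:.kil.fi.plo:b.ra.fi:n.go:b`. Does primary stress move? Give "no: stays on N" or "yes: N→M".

yes: 7→9

Base `pa:.lar.ga:.kil.fi.plo:b.ra` (7 syllables):
  The word has 7 syllables; the final syllable is syllable 7 (ra).
  → primary stress on syllable 7.
Suffixed `pa:.lar.ga:.kil.fi.plo:b.ra.fi:n.go:b` (9 syllables):
  The word has 9 syllables; the final syllable is syllable 9 (go:b).
  → primary stress on syllable 9.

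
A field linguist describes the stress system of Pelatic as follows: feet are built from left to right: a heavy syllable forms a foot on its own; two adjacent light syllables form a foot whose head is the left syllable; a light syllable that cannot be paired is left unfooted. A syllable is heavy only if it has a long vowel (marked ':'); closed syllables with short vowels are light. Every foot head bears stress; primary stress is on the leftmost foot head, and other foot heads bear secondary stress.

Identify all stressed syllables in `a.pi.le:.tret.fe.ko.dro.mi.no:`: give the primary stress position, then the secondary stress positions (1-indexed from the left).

primary 1, secondary 3, 4, 6, 9

Weights: 1 a L, 2 pi L, 3 le: H, 4 tret L, 5 fe L, 6 ko L, 7 dro L, 8 mi L, 9 no: H.
Parse left to right (heavy = foot alone; LL = one foot; stranded L unfooted): (ˈa.pi) (ˈle:) (ˈtret.fe) (ˈko.dro) mi (ˈno:).
Foot heads: 1, 3, 4, 6, 9.
Primary stress on the leftmost head = syllable 1.
Secondary stress on 3, 4, 6, 9: ˈa.pi.ˌle:.ˌtret.fe.ˌko.dro.mi.ˌno:.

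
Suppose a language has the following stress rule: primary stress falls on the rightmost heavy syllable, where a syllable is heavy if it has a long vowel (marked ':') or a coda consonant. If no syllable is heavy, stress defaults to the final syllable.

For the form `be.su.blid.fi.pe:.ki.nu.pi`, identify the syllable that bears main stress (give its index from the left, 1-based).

Weights: 1 be L, 2 su L, 3 blid H, 4 fi L, 5 pe: H, 6 ki L, 7 nu L, 8 pi L.
Heavy syllables in the domain: 3, 5. The rightmost is syllable 5 (pe:).
Primary stress: syllable 5 → be.su.blid.fi.ˈpe:.ki.nu.pi.

5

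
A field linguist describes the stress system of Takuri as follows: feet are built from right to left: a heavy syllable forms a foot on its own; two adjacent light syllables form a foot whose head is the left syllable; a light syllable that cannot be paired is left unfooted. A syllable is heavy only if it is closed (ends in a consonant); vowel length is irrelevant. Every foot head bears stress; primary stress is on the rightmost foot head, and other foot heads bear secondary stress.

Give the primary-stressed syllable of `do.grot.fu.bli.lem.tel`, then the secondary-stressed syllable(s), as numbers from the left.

Weights: 1 do L, 2 grot H, 3 fu L, 4 bli L, 5 lem H, 6 tel H.
Parse right to left (heavy = foot alone; LL = one foot; stranded L unfooted): do (ˈgrot) (ˈfu.bli) (ˈlem) (ˈtel).
Foot heads: 2, 3, 5, 6.
Primary stress on the rightmost head = syllable 6.
Secondary stress on 2, 3, 5: do.ˌgrot.ˌfu.bli.ˌlem.ˈtel.

primary 6, secondary 2, 3, 5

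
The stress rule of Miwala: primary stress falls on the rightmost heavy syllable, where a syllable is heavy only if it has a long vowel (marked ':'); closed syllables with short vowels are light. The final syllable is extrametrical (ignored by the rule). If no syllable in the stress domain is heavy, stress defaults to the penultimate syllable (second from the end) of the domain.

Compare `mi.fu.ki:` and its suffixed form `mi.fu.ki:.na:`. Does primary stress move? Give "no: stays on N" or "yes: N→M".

yes: 1→3

Base `mi.fu.ki:` (3 syllables):
  The final syllable (3, ki:) is extrametrical; the stress domain is syllables 1–2.
  Weights: 1 mi L, 2 fu L.
  No heavy syllable in the domain; default to the penultimate syllable (second from the end) of the domain = syllable 1.
  → primary stress on syllable 1.
Suffixed `mi.fu.ki:.na:` (4 syllables):
  The final syllable (4, na:) is extrametrical; the stress domain is syllables 1–3.
  Weights: 1 mi L, 2 fu L, 3 ki: H.
  Heavy syllables in the domain: 3. The rightmost is syllable 3 (ki:).
  → primary stress on syllable 3.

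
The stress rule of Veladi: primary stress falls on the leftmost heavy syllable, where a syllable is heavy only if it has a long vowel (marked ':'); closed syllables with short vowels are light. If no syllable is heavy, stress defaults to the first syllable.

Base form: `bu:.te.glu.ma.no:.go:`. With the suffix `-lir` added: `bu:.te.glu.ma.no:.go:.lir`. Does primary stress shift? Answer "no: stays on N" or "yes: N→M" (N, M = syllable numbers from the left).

Base `bu:.te.glu.ma.no:.go:` (6 syllables):
  Weights: 1 bu: H, 2 te L, 3 glu L, 4 ma L, 5 no: H, 6 go: H.
  Heavy syllables in the domain: 1, 5, 6. The leftmost is syllable 1 (bu:).
  → primary stress on syllable 1.
Suffixed `bu:.te.glu.ma.no:.go:.lir` (7 syllables):
  Weights: 1 bu: H, 2 te L, 3 glu L, 4 ma L, 5 no: H, 6 go: H, 7 lir L.
  Heavy syllables in the domain: 1, 5, 6. The leftmost is syllable 1 (bu:).
  → primary stress on syllable 1.

no: stays on 1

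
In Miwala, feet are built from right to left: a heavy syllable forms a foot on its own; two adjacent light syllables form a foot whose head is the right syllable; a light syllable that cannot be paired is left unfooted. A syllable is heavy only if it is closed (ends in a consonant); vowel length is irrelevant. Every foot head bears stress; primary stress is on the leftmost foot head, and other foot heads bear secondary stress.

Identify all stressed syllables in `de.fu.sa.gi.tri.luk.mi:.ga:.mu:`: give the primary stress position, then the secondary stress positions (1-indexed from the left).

primary 3, secondary 5, 6, 9

Weights: 1 de L, 2 fu L, 3 sa L, 4 gi L, 5 tri L, 6 luk H, 7 mi: L, 8 ga: L, 9 mu: L.
Parse right to left (heavy = foot alone; LL = one foot; stranded L unfooted): de (fu.ˈsa) (gi.ˈtri) (ˈluk) mi: (ga:.ˈmu:).
Foot heads: 3, 5, 6, 9.
Primary stress on the leftmost head = syllable 3.
Secondary stress on 5, 6, 9: de.fu.ˈsa.gi.ˌtri.ˌluk.mi:.ga:.ˌmu:.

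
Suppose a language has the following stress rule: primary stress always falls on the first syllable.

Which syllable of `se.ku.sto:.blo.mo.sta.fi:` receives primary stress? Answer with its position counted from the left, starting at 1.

The word has 7 syllables; the first syllable is syllable 1 (se).
Primary stress: syllable 1 → ˈse.ku.sto:.blo.mo.sta.fi:.

1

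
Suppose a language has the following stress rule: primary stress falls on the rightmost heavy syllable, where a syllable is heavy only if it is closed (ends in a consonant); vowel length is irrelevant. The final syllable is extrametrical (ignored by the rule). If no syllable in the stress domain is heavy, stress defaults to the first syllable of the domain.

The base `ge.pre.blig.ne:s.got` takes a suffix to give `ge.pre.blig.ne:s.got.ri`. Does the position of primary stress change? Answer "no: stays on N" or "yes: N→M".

Base `ge.pre.blig.ne:s.got` (5 syllables):
  The final syllable (5, got) is extrametrical; the stress domain is syllables 1–4.
  Weights: 1 ge L, 2 pre L, 3 blig H, 4 ne:s H.
  Heavy syllables in the domain: 3, 4. The rightmost is syllable 4 (ne:s).
  → primary stress on syllable 4.
Suffixed `ge.pre.blig.ne:s.got.ri` (6 syllables):
  The final syllable (6, ri) is extrametrical; the stress domain is syllables 1–5.
  Weights: 1 ge L, 2 pre L, 3 blig H, 4 ne:s H, 5 got H.
  Heavy syllables in the domain: 3, 4, 5. The rightmost is syllable 5 (got).
  → primary stress on syllable 5.

yes: 4→5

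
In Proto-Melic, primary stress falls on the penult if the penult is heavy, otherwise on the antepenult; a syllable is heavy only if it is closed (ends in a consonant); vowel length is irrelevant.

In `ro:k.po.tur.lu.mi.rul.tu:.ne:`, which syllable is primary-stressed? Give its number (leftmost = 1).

Weights: 6 rul H, 7 tu: L, 8 ne: L.
The penult (syllable 7, tu:) is light, so stress falls on the antepenult (syllable 6, rul).
Primary stress: syllable 6 → ro:k.po.tur.lu.mi.ˈrul.tu:.ne:.

6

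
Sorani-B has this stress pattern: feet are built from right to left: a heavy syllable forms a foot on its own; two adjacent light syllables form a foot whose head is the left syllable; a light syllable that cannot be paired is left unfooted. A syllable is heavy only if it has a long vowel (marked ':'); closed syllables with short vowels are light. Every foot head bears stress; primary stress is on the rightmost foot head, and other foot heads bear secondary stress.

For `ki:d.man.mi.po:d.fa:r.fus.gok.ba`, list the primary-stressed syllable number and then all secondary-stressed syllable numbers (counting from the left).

primary 7, secondary 1, 2, 4, 5

Weights: 1 ki:d H, 2 man L, 3 mi L, 4 po:d H, 5 fa:r H, 6 fus L, 7 gok L, 8 ba L.
Parse right to left (heavy = foot alone; LL = one foot; stranded L unfooted): (ˈki:d) (ˈman.mi) (ˈpo:d) (ˈfa:r) fus (ˈgok.ba).
Foot heads: 1, 2, 4, 5, 7.
Primary stress on the rightmost head = syllable 7.
Secondary stress on 1, 2, 4, 5: ˌki:d.ˌman.mi.ˌpo:d.ˌfa:r.fus.ˈgok.ba.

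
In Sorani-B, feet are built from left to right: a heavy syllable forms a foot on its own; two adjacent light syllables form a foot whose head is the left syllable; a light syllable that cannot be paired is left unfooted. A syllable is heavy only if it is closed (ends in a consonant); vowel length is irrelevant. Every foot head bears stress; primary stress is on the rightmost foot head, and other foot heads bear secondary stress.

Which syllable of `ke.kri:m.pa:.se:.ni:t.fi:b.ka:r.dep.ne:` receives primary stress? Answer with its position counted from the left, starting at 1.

Weights: 1 ke L, 2 kri:m H, 3 pa: L, 4 se: L, 5 ni:t H, 6 fi:b H, 7 ka:r H, 8 dep H, 9 ne: L.
Parse left to right (heavy = foot alone; LL = one foot; stranded L unfooted): ke (ˈkri:m) (ˈpa:.se:) (ˈni:t) (ˈfi:b) (ˈka:r) (ˈdep) ne:.
Foot heads: 2, 3, 5, 6, 7, 8.
Primary stress on the rightmost head = syllable 8.
Primary stress: syllable 8 → ke.kri:m.pa:.se:.ni:t.fi:b.ka:r.ˈdep.ne:.

8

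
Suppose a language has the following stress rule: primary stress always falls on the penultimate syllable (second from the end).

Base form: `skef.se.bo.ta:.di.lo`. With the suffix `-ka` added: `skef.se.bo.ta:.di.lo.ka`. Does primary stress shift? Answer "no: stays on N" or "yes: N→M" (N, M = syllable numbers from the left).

yes: 5→6

Base `skef.se.bo.ta:.di.lo` (6 syllables):
  The word has 6 syllables; the penultimate syllable (second from the end) is syllable 5 (di).
  → primary stress on syllable 5.
Suffixed `skef.se.bo.ta:.di.lo.ka` (7 syllables):
  The word has 7 syllables; the penultimate syllable (second from the end) is syllable 6 (lo).
  → primary stress on syllable 6.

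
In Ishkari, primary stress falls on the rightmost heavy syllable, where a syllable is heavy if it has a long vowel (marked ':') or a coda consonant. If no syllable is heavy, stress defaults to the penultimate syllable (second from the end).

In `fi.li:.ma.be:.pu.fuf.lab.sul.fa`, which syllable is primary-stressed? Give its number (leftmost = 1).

8

Weights: 1 fi L, 2 li: H, 3 ma L, 4 be: H, 5 pu L, 6 fuf H, 7 lab H, 8 sul H, 9 fa L.
Heavy syllables in the domain: 2, 4, 6, 7, 8. The rightmost is syllable 8 (sul).
Primary stress: syllable 8 → fi.li:.ma.be:.pu.fuf.lab.ˈsul.fa.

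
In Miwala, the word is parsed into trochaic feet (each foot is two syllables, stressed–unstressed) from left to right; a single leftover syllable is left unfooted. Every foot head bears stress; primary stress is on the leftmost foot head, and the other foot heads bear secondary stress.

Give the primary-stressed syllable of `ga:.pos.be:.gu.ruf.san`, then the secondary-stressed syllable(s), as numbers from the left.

primary 1, secondary 3, 5

Parse left to right into trochaic (ˈσσ) feet: (ˈga:.pos) (ˈbe:.gu) (ˈruf.san).
Foot heads (stressed positions): 1, 3, 5.
End Rule Leftmost: primary stress on the leftmost head = syllable 1.
Secondary stress on 3, 5: ˈga:.pos.ˌbe:.gu.ˌruf.san.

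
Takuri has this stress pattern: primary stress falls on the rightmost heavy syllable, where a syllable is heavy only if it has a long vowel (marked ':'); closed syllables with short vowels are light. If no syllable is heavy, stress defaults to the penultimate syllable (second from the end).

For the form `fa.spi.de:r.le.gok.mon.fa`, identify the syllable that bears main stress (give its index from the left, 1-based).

Weights: 1 fa L, 2 spi L, 3 de:r H, 4 le L, 5 gok L, 6 mon L, 7 fa L.
Heavy syllables in the domain: 3. The rightmost is syllable 3 (de:r).
Primary stress: syllable 3 → fa.spi.ˈde:r.le.gok.mon.fa.

3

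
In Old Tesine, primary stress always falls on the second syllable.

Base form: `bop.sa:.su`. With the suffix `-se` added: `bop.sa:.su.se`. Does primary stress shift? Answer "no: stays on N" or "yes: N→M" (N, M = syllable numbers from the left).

no: stays on 2

Base `bop.sa:.su` (3 syllables):
  The word has 3 syllables; the second syllable is syllable 2 (sa:).
  → primary stress on syllable 2.
Suffixed `bop.sa:.su.se` (4 syllables):
  The word has 4 syllables; the second syllable is syllable 2 (sa:).
  → primary stress on syllable 2.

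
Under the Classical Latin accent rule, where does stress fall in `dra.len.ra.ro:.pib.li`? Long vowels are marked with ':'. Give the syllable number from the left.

Classical Latin: stress the penult if heavy (long vowel or closed), else the antepenult.
Weights: 4 ro: H, 5 pib H, 6 li L.
The penult (syllable 5, pib) is heavy, so it takes stress.
Stress on syllable 5: dra.len.ra.ro:.ˈpib.li.

5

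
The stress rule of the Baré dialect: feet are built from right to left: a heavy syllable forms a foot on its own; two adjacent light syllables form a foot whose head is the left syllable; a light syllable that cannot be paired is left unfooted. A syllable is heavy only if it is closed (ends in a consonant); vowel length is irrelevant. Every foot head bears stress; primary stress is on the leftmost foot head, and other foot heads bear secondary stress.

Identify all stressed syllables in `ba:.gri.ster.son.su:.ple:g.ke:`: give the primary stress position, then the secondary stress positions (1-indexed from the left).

Weights: 1 ba: L, 2 gri L, 3 ster H, 4 son H, 5 su: L, 6 ple:g H, 7 ke: L.
Parse right to left (heavy = foot alone; LL = one foot; stranded L unfooted): (ˈba:.gri) (ˈster) (ˈson) su: (ˈple:g) ke:.
Foot heads: 1, 3, 4, 6.
Primary stress on the leftmost head = syllable 1.
Secondary stress on 3, 4, 6: ˈba:.gri.ˌster.ˌson.su:.ˌple:g.ke:.

primary 1, secondary 3, 4, 6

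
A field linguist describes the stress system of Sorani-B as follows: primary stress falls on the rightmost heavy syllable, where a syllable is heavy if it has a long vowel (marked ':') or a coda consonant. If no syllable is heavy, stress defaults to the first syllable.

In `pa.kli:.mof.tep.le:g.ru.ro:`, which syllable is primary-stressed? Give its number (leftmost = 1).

Weights: 1 pa L, 2 kli: H, 3 mof H, 4 tep H, 5 le:g H, 6 ru L, 7 ro: H.
Heavy syllables in the domain: 2, 3, 4, 5, 7. The rightmost is syllable 7 (ro:).
Primary stress: syllable 7 → pa.kli:.mof.tep.le:g.ru.ˈro:.

7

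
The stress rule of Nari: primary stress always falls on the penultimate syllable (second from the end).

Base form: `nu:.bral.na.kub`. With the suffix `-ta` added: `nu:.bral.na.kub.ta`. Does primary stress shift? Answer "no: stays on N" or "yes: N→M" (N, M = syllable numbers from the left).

Base `nu:.bral.na.kub` (4 syllables):
  The word has 4 syllables; the penultimate syllable (second from the end) is syllable 3 (na).
  → primary stress on syllable 3.
Suffixed `nu:.bral.na.kub.ta` (5 syllables):
  The word has 5 syllables; the penultimate syllable (second from the end) is syllable 4 (kub).
  → primary stress on syllable 4.

yes: 3→4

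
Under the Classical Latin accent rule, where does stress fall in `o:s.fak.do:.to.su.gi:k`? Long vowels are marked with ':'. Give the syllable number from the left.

Classical Latin: stress the penult if heavy (long vowel or closed), else the antepenult.
Weights: 4 to L, 5 su L, 6 gi:k H.
The penult (syllable 5, su) is light, so stress falls on the antepenult (syllable 4, to).
Stress on syllable 4: o:s.fak.do:.ˈto.su.gi:k.

4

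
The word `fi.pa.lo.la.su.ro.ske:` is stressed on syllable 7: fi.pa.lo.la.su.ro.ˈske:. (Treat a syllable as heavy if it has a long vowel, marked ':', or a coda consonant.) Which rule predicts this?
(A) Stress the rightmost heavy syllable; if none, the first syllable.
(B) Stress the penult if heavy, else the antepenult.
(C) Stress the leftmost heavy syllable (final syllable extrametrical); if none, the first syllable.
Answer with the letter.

Rule A → syllable 7 ✓.
Rule B → syllable 5 (observed: 7).
Rule C → syllable 1 (observed: 7).

A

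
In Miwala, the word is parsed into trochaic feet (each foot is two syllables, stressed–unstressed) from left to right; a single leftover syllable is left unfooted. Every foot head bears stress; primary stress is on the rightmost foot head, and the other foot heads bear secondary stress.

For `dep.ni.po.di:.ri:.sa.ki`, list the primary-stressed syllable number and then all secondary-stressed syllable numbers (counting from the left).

Parse left to right into trochaic (ˈσσ) feet: (ˈdep.ni) (ˈpo.di:) (ˈri:.sa) ki. Syllable 7 is left unfooted.
Foot heads (stressed positions): 1, 3, 5.
End Rule Rightmost: primary stress on the rightmost head = syllable 5.
Secondary stress on 1, 3: ˌdep.ni.ˌpo.di:.ˈri:.sa.ki.

primary 5, secondary 1, 3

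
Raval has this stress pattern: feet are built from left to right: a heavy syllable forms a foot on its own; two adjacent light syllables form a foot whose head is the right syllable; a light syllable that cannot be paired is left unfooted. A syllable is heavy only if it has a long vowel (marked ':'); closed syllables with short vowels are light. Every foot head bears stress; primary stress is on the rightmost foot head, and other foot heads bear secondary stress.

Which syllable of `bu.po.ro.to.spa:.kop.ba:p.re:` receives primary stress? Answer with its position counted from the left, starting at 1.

Weights: 1 bu L, 2 po L, 3 ro L, 4 to L, 5 spa: H, 6 kop L, 7 ba:p H, 8 re: H.
Parse left to right (heavy = foot alone; LL = one foot; stranded L unfooted): (bu.ˈpo) (ro.ˈto) (ˈspa:) kop (ˈba:p) (ˈre:).
Foot heads: 2, 4, 5, 7, 8.
Primary stress on the rightmost head = syllable 8.
Primary stress: syllable 8 → bu.po.ro.to.spa:.kop.ba:p.ˈre:.

8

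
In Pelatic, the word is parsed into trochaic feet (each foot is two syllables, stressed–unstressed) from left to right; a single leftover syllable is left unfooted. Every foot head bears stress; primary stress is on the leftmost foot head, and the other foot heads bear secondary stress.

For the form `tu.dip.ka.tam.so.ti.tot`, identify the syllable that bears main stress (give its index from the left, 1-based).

Parse left to right into trochaic (ˈσσ) feet: (ˈtu.dip) (ˈka.tam) (ˈso.ti) tot. Syllable 7 is left unfooted.
Foot heads (stressed positions): 1, 3, 5.
End Rule Leftmost: primary stress on the leftmost head = syllable 1.
Primary stress: syllable 1 → ˈtu.dip.ka.tam.so.ti.tot.

1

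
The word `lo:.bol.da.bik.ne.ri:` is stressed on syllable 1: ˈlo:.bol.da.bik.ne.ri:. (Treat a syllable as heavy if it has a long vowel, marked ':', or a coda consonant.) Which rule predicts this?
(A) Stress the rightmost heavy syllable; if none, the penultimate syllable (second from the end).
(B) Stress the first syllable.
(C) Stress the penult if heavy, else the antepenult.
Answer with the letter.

B

Rule A → syllable 6 (observed: 1).
Rule B → syllable 1 ✓.
Rule C → syllable 4 (observed: 1).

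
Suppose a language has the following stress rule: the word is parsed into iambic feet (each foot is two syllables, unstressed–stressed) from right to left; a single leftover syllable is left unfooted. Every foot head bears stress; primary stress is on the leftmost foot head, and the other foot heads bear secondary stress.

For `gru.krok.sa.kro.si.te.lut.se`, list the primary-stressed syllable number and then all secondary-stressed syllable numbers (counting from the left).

primary 2, secondary 4, 6, 8

Parse right to left into iambic (σˈσ) feet: (gru.ˈkrok) (sa.ˈkro) (si.ˈte) (lut.ˈse).
Foot heads (stressed positions): 2, 4, 6, 8.
End Rule Leftmost: primary stress on the leftmost head = syllable 2.
Secondary stress on 4, 6, 8: gru.ˈkrok.sa.ˌkro.si.ˌte.lut.ˌse.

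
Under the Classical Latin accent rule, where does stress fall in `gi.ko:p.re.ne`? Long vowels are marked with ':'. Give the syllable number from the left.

Classical Latin: stress the penult if heavy (long vowel or closed), else the antepenult.
Weights: 2 ko:p H, 3 re L, 4 ne L.
The penult (syllable 3, re) is light, so stress falls on the antepenult (syllable 2, ko:p).
Stress on syllable 2: gi.ˈko:p.re.ne.

2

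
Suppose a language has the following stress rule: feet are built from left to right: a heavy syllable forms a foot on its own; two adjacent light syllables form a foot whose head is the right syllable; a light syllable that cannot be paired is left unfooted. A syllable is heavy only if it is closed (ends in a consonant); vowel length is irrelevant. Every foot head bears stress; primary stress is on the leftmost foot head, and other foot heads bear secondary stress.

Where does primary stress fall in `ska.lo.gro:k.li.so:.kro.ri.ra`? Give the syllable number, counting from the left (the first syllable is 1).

Weights: 1 ska L, 2 lo L, 3 gro:k H, 4 li L, 5 so: L, 6 kro L, 7 ri L, 8 ra L.
Parse left to right (heavy = foot alone; LL = one foot; stranded L unfooted): (ska.ˈlo) (ˈgro:k) (li.ˈso:) (kro.ˈri) ra.
Foot heads: 2, 3, 5, 7.
Primary stress on the leftmost head = syllable 2.
Primary stress: syllable 2 → ska.ˈlo.gro:k.li.so:.kro.ri.ra.

2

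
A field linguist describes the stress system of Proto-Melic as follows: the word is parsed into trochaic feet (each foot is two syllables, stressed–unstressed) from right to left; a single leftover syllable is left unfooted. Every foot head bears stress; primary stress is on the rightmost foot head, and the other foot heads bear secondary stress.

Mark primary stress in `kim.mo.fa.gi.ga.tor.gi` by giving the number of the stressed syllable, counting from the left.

Parse right to left into trochaic (ˈσσ) feet: kim (ˈmo.fa) (ˈgi.ga) (ˈtor.gi). Syllable 1 is left unfooted.
Foot heads (stressed positions): 2, 4, 6.
End Rule Rightmost: primary stress on the rightmost head = syllable 6.
Primary stress: syllable 6 → kim.mo.fa.gi.ga.ˈtor.gi.

6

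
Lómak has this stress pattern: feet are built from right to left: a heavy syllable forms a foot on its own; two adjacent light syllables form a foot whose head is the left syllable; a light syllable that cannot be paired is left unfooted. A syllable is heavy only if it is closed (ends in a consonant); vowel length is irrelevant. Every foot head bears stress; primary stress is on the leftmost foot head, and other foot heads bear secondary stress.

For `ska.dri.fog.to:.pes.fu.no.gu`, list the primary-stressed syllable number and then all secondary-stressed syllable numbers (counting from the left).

primary 1, secondary 3, 5, 7

Weights: 1 ska L, 2 dri L, 3 fog H, 4 to: L, 5 pes H, 6 fu L, 7 no L, 8 gu L.
Parse right to left (heavy = foot alone; LL = one foot; stranded L unfooted): (ˈska.dri) (ˈfog) to: (ˈpes) fu (ˈno.gu).
Foot heads: 1, 3, 5, 7.
Primary stress on the leftmost head = syllable 1.
Secondary stress on 3, 5, 7: ˈska.dri.ˌfog.to:.ˌpes.fu.ˌno.gu.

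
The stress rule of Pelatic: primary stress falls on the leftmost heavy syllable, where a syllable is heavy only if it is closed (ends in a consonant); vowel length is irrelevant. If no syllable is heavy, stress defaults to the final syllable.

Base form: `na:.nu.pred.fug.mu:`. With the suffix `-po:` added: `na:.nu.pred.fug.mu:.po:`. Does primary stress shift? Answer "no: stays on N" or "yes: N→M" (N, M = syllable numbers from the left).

no: stays on 3

Base `na:.nu.pred.fug.mu:` (5 syllables):
  Weights: 1 na: L, 2 nu L, 3 pred H, 4 fug H, 5 mu: L.
  Heavy syllables in the domain: 3, 4. The leftmost is syllable 3 (pred).
  → primary stress on syllable 3.
Suffixed `na:.nu.pred.fug.mu:.po:` (6 syllables):
  Weights: 1 na: L, 2 nu L, 3 pred H, 4 fug H, 5 mu: L, 6 po: L.
  Heavy syllables in the domain: 3, 4. The leftmost is syllable 3 (pred).
  → primary stress on syllable 3.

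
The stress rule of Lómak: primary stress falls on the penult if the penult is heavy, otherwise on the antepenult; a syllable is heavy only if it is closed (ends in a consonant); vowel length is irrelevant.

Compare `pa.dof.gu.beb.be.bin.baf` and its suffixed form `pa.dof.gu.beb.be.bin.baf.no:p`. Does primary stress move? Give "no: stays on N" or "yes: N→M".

Base `pa.dof.gu.beb.be.bin.baf` (7 syllables):
  Weights: 5 be L, 6 bin H, 7 baf H.
  The penult (syllable 6, bin) is heavy, so it takes stress.
  → primary stress on syllable 6.
Suffixed `pa.dof.gu.beb.be.bin.baf.no:p` (8 syllables):
  Weights: 6 bin H, 7 baf H, 8 no:p H.
  The penult (syllable 7, baf) is heavy, so it takes stress.
  → primary stress on syllable 7.

yes: 6→7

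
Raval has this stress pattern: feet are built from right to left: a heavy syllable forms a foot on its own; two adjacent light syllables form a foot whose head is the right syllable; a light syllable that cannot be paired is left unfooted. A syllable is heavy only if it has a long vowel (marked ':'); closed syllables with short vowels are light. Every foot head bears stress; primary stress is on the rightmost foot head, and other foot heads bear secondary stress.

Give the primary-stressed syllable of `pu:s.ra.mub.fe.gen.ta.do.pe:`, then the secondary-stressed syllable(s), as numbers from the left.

Weights: 1 pu:s H, 2 ra L, 3 mub L, 4 fe L, 5 gen L, 6 ta L, 7 do L, 8 pe: H.
Parse right to left (heavy = foot alone; LL = one foot; stranded L unfooted): (ˈpu:s) (ra.ˈmub) (fe.ˈgen) (ta.ˈdo) (ˈpe:).
Foot heads: 1, 3, 5, 7, 8.
Primary stress on the rightmost head = syllable 8.
Secondary stress on 1, 3, 5, 7: ˌpu:s.ra.ˌmub.fe.ˌgen.ta.ˌdo.ˈpe:.

primary 8, secondary 1, 3, 5, 7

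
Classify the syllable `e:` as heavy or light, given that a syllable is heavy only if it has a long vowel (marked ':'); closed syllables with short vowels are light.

heavy

`e:`: long vowel, open (no coda). Long vowel → heavy.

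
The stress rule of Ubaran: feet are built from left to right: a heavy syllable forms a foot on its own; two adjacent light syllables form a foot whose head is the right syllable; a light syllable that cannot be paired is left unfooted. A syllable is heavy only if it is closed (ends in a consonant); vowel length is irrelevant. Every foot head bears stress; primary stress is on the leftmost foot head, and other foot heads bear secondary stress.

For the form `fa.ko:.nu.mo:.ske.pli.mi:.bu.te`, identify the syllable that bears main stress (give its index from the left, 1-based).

2

Weights: 1 fa L, 2 ko: L, 3 nu L, 4 mo: L, 5 ske L, 6 pli L, 7 mi: L, 8 bu L, 9 te L.
Parse left to right (heavy = foot alone; LL = one foot; stranded L unfooted): (fa.ˈko:) (nu.ˈmo:) (ske.ˈpli) (mi:.ˈbu) te.
Foot heads: 2, 4, 6, 8.
Primary stress on the leftmost head = syllable 2.
Primary stress: syllable 2 → fa.ˈko:.nu.mo:.ske.pli.mi:.bu.te.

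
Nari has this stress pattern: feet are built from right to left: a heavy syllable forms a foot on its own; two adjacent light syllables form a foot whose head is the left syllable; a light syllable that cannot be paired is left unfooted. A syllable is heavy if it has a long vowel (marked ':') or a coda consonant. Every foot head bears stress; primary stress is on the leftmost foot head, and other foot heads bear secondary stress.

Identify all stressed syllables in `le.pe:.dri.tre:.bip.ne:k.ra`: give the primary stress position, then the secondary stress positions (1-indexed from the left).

Weights: 1 le L, 2 pe: H, 3 dri L, 4 tre: H, 5 bip H, 6 ne:k H, 7 ra L.
Parse right to left (heavy = foot alone; LL = one foot; stranded L unfooted): le (ˈpe:) dri (ˈtre:) (ˈbip) (ˈne:k) ra.
Foot heads: 2, 4, 5, 6.
Primary stress on the leftmost head = syllable 2.
Secondary stress on 4, 5, 6: le.ˈpe:.dri.ˌtre:.ˌbip.ˌne:k.ra.

primary 2, secondary 4, 5, 6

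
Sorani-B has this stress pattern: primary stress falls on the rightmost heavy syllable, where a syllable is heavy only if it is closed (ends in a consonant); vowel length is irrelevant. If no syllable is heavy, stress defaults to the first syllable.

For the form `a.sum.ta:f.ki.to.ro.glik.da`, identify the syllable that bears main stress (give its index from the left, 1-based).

Weights: 1 a L, 2 sum H, 3 ta:f H, 4 ki L, 5 to L, 6 ro L, 7 glik H, 8 da L.
Heavy syllables in the domain: 2, 3, 7. The rightmost is syllable 7 (glik).
Primary stress: syllable 7 → a.sum.ta:f.ki.to.ro.ˈglik.da.

7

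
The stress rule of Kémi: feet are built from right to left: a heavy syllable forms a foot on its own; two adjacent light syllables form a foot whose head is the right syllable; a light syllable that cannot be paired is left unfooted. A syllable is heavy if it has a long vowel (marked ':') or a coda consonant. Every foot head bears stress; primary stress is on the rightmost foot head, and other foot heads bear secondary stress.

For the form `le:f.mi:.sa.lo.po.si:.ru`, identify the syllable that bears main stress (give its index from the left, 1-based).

Weights: 1 le:f H, 2 mi: H, 3 sa L, 4 lo L, 5 po L, 6 si: H, 7 ru L.
Parse right to left (heavy = foot alone; LL = one foot; stranded L unfooted): (ˈle:f) (ˈmi:) sa (lo.ˈpo) (ˈsi:) ru.
Foot heads: 1, 2, 5, 6.
Primary stress on the rightmost head = syllable 6.
Primary stress: syllable 6 → le:f.mi:.sa.lo.po.ˈsi:.ru.

6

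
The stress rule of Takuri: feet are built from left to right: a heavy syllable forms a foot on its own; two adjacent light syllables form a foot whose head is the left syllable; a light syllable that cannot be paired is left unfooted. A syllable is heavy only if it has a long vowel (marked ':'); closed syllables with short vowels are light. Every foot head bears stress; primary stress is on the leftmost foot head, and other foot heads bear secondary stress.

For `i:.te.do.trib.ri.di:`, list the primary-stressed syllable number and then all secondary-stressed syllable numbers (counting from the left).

Weights: 1 i: H, 2 te L, 3 do L, 4 trib L, 5 ri L, 6 di: H.
Parse left to right (heavy = foot alone; LL = one foot; stranded L unfooted): (ˈi:) (ˈte.do) (ˈtrib.ri) (ˈdi:).
Foot heads: 1, 2, 4, 6.
Primary stress on the leftmost head = syllable 1.
Secondary stress on 2, 4, 6: ˈi:.ˌte.do.ˌtrib.ri.ˌdi:.

primary 1, secondary 2, 4, 6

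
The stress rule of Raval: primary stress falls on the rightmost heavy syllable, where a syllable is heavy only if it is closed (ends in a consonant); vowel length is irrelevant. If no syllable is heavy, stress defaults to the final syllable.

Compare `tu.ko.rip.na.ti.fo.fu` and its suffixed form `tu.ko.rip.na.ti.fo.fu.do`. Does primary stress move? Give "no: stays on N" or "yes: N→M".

Base `tu.ko.rip.na.ti.fo.fu` (7 syllables):
  Weights: 1 tu L, 2 ko L, 3 rip H, 4 na L, 5 ti L, 6 fo L, 7 fu L.
  Heavy syllables in the domain: 3. The rightmost is syllable 3 (rip).
  → primary stress on syllable 3.
Suffixed `tu.ko.rip.na.ti.fo.fu.do` (8 syllables):
  Weights: 1 tu L, 2 ko L, 3 rip H, 4 na L, 5 ti L, 6 fo L, 7 fu L, 8 do L.
  Heavy syllables in the domain: 3. The rightmost is syllable 3 (rip).
  → primary stress on syllable 3.

no: stays on 3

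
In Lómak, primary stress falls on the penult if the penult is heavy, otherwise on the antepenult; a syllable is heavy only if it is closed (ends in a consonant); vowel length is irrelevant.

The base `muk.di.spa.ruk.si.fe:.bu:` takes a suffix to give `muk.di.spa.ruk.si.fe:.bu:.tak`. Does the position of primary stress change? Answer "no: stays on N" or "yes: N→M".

yes: 5→6

Base `muk.di.spa.ruk.si.fe:.bu:` (7 syllables):
  Weights: 5 si L, 6 fe: L, 7 bu: L.
  The penult (syllable 6, fe:) is light, so stress falls on the antepenult (syllable 5, si).
  → primary stress on syllable 5.
Suffixed `muk.di.spa.ruk.si.fe:.bu:.tak` (8 syllables):
  Weights: 6 fe: L, 7 bu: L, 8 tak H.
  The penult (syllable 7, bu:) is light, so stress falls on the antepenult (syllable 6, fe:).
  → primary stress on syllable 6.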